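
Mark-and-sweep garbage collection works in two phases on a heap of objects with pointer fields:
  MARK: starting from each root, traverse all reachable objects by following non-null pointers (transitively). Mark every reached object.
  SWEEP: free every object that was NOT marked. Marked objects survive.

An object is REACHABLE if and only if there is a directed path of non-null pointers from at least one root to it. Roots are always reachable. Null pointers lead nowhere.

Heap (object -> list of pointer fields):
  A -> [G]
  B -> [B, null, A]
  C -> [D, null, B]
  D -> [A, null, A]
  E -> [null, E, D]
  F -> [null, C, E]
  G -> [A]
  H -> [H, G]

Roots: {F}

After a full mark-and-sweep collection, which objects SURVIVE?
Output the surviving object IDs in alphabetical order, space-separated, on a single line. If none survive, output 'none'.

Roots: F
Mark F: refs=null C E, marked=F
Mark C: refs=D null B, marked=C F
Mark E: refs=null E D, marked=C E F
Mark D: refs=A null A, marked=C D E F
Mark B: refs=B null A, marked=B C D E F
Mark A: refs=G, marked=A B C D E F
Mark G: refs=A, marked=A B C D E F G
Unmarked (collected): H

Answer: A B C D E F G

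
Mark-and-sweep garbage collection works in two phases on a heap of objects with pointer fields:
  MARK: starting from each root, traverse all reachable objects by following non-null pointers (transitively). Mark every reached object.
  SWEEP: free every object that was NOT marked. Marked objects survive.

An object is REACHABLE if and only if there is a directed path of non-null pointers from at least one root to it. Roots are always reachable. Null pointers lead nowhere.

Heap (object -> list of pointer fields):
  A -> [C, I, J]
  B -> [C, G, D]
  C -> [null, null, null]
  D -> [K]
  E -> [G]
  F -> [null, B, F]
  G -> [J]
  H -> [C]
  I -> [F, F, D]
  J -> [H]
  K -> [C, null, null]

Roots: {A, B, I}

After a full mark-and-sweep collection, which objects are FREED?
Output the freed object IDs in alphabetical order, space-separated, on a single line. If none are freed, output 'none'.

Answer: E

Derivation:
Roots: A B I
Mark A: refs=C I J, marked=A
Mark B: refs=C G D, marked=A B
Mark I: refs=F F D, marked=A B I
Mark C: refs=null null null, marked=A B C I
Mark J: refs=H, marked=A B C I J
Mark G: refs=J, marked=A B C G I J
Mark D: refs=K, marked=A B C D G I J
Mark F: refs=null B F, marked=A B C D F G I J
Mark H: refs=C, marked=A B C D F G H I J
Mark K: refs=C null null, marked=A B C D F G H I J K
Unmarked (collected): E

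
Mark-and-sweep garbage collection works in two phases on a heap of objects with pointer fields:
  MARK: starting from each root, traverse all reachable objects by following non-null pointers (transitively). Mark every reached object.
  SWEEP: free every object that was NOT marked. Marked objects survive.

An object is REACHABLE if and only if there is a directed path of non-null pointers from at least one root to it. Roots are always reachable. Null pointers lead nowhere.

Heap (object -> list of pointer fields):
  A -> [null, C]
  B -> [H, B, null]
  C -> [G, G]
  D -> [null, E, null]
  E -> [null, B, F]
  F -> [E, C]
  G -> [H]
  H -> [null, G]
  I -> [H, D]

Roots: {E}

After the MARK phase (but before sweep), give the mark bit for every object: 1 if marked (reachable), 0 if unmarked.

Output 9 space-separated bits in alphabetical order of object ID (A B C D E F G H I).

Roots: E
Mark E: refs=null B F, marked=E
Mark B: refs=H B null, marked=B E
Mark F: refs=E C, marked=B E F
Mark H: refs=null G, marked=B E F H
Mark C: refs=G G, marked=B C E F H
Mark G: refs=H, marked=B C E F G H
Unmarked (collected): A D I

Answer: 0 1 1 0 1 1 1 1 0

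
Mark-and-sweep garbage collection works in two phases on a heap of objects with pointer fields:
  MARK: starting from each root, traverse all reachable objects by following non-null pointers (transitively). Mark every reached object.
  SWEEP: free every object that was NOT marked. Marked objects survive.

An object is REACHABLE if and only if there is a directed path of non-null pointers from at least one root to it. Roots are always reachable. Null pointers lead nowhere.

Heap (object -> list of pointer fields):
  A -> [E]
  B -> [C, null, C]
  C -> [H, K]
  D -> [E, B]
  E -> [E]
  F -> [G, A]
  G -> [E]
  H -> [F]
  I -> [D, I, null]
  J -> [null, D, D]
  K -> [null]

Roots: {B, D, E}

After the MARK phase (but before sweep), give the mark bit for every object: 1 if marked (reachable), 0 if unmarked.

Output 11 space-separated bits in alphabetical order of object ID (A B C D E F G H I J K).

Answer: 1 1 1 1 1 1 1 1 0 0 1

Derivation:
Roots: B D E
Mark B: refs=C null C, marked=B
Mark D: refs=E B, marked=B D
Mark E: refs=E, marked=B D E
Mark C: refs=H K, marked=B C D E
Mark H: refs=F, marked=B C D E H
Mark K: refs=null, marked=B C D E H K
Mark F: refs=G A, marked=B C D E F H K
Mark G: refs=E, marked=B C D E F G H K
Mark A: refs=E, marked=A B C D E F G H K
Unmarked (collected): I J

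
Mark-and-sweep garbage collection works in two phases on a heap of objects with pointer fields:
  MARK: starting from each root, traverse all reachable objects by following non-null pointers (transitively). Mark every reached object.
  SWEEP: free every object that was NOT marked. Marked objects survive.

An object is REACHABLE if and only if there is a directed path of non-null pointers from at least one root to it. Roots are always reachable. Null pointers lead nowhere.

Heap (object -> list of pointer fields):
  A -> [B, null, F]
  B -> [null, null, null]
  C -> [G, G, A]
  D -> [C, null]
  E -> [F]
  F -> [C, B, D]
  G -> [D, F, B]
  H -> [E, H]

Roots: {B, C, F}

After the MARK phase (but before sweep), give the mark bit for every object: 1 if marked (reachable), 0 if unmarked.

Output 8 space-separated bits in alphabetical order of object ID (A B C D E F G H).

Roots: B C F
Mark B: refs=null null null, marked=B
Mark C: refs=G G A, marked=B C
Mark F: refs=C B D, marked=B C F
Mark G: refs=D F B, marked=B C F G
Mark A: refs=B null F, marked=A B C F G
Mark D: refs=C null, marked=A B C D F G
Unmarked (collected): E H

Answer: 1 1 1 1 0 1 1 0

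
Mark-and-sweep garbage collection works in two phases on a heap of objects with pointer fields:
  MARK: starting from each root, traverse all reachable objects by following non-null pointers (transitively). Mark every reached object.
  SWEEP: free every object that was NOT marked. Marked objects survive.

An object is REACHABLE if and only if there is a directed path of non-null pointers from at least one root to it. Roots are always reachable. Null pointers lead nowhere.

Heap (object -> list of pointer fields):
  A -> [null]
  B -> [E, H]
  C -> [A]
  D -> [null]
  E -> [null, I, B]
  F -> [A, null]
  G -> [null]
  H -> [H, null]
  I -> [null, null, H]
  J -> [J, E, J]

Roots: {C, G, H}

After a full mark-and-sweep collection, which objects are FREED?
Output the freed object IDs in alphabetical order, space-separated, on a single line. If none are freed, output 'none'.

Roots: C G H
Mark C: refs=A, marked=C
Mark G: refs=null, marked=C G
Mark H: refs=H null, marked=C G H
Mark A: refs=null, marked=A C G H
Unmarked (collected): B D E F I J

Answer: B D E F I J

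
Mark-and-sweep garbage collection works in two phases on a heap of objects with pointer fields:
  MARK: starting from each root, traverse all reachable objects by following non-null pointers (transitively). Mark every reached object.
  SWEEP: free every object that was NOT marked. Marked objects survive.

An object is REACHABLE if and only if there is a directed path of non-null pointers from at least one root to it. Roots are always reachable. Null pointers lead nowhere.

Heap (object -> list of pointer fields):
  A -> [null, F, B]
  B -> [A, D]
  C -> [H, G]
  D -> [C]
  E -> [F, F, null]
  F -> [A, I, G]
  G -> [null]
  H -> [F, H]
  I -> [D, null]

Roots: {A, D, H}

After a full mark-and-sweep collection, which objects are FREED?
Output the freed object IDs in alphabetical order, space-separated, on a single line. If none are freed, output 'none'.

Answer: E

Derivation:
Roots: A D H
Mark A: refs=null F B, marked=A
Mark D: refs=C, marked=A D
Mark H: refs=F H, marked=A D H
Mark F: refs=A I G, marked=A D F H
Mark B: refs=A D, marked=A B D F H
Mark C: refs=H G, marked=A B C D F H
Mark I: refs=D null, marked=A B C D F H I
Mark G: refs=null, marked=A B C D F G H I
Unmarked (collected): E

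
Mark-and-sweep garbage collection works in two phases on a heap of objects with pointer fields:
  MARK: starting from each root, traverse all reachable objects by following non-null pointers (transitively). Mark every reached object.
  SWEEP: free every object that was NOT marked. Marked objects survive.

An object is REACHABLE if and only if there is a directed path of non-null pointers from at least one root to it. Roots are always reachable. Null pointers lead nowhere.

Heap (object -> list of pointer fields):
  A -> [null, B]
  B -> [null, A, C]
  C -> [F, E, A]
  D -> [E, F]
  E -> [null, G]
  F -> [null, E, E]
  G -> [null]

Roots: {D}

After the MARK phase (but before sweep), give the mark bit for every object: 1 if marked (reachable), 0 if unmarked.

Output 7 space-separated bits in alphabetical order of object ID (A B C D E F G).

Answer: 0 0 0 1 1 1 1

Derivation:
Roots: D
Mark D: refs=E F, marked=D
Mark E: refs=null G, marked=D E
Mark F: refs=null E E, marked=D E F
Mark G: refs=null, marked=D E F G
Unmarked (collected): A B C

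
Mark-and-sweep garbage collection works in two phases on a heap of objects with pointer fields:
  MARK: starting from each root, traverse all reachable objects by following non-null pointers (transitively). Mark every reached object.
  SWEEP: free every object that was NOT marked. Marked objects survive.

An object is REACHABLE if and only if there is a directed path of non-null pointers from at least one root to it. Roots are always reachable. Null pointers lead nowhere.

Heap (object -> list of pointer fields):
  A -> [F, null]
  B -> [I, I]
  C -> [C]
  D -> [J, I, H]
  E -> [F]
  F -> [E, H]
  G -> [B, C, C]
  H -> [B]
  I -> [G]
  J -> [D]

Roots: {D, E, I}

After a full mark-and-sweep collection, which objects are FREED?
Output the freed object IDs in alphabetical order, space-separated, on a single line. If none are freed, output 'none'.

Roots: D E I
Mark D: refs=J I H, marked=D
Mark E: refs=F, marked=D E
Mark I: refs=G, marked=D E I
Mark J: refs=D, marked=D E I J
Mark H: refs=B, marked=D E H I J
Mark F: refs=E H, marked=D E F H I J
Mark G: refs=B C C, marked=D E F G H I J
Mark B: refs=I I, marked=B D E F G H I J
Mark C: refs=C, marked=B C D E F G H I J
Unmarked (collected): A

Answer: A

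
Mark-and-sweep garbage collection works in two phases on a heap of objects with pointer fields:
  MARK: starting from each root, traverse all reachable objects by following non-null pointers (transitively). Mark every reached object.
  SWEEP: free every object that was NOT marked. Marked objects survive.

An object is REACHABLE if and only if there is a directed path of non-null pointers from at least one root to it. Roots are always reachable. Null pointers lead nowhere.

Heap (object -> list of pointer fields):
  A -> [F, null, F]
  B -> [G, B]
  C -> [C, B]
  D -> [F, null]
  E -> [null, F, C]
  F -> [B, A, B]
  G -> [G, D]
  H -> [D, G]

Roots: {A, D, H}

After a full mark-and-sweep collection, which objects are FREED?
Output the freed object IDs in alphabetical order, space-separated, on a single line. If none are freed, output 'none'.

Roots: A D H
Mark A: refs=F null F, marked=A
Mark D: refs=F null, marked=A D
Mark H: refs=D G, marked=A D H
Mark F: refs=B A B, marked=A D F H
Mark G: refs=G D, marked=A D F G H
Mark B: refs=G B, marked=A B D F G H
Unmarked (collected): C E

Answer: C E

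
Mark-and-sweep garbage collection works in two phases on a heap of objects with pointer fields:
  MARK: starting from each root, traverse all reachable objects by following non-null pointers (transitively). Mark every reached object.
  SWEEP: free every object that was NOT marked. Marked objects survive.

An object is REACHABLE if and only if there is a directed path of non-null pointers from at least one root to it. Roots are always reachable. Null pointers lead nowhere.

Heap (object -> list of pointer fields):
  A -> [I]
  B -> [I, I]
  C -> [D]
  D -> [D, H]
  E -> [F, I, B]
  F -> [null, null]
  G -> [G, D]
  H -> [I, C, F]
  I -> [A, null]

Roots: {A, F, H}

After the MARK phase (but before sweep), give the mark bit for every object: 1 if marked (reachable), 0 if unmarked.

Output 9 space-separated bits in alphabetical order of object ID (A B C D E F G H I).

Answer: 1 0 1 1 0 1 0 1 1

Derivation:
Roots: A F H
Mark A: refs=I, marked=A
Mark F: refs=null null, marked=A F
Mark H: refs=I C F, marked=A F H
Mark I: refs=A null, marked=A F H I
Mark C: refs=D, marked=A C F H I
Mark D: refs=D H, marked=A C D F H I
Unmarked (collected): B E G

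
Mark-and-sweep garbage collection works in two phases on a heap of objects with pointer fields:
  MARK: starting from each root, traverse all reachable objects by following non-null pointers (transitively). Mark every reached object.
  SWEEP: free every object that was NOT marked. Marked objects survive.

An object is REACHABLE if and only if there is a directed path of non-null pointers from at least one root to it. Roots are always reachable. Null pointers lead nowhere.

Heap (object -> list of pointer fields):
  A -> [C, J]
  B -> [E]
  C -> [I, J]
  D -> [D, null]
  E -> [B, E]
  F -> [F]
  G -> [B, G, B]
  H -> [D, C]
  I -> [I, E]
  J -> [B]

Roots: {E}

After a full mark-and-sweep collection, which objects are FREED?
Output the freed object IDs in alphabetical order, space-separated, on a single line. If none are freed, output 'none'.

Answer: A C D F G H I J

Derivation:
Roots: E
Mark E: refs=B E, marked=E
Mark B: refs=E, marked=B E
Unmarked (collected): A C D F G H I J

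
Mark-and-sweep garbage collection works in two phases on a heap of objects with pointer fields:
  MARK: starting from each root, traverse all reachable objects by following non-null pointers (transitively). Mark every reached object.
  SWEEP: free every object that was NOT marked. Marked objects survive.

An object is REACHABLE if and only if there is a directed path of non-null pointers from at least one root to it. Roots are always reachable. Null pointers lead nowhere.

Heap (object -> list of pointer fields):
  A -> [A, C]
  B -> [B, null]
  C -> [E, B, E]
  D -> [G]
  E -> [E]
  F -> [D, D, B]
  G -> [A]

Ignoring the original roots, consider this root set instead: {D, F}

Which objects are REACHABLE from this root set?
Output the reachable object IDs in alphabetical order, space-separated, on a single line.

Roots: D F
Mark D: refs=G, marked=D
Mark F: refs=D D B, marked=D F
Mark G: refs=A, marked=D F G
Mark B: refs=B null, marked=B D F G
Mark A: refs=A C, marked=A B D F G
Mark C: refs=E B E, marked=A B C D F G
Mark E: refs=E, marked=A B C D E F G
Unmarked (collected): (none)

Answer: A B C D E F G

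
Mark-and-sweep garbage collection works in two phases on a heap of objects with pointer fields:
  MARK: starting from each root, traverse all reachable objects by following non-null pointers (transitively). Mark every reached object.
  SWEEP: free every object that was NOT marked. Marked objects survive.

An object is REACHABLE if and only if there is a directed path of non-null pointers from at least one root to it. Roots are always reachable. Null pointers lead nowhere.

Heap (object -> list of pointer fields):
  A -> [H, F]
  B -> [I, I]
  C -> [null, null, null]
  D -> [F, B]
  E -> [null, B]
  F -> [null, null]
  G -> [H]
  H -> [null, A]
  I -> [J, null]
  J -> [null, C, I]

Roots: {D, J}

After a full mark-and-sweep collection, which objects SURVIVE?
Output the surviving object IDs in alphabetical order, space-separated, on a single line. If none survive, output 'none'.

Answer: B C D F I J

Derivation:
Roots: D J
Mark D: refs=F B, marked=D
Mark J: refs=null C I, marked=D J
Mark F: refs=null null, marked=D F J
Mark B: refs=I I, marked=B D F J
Mark C: refs=null null null, marked=B C D F J
Mark I: refs=J null, marked=B C D F I J
Unmarked (collected): A E G H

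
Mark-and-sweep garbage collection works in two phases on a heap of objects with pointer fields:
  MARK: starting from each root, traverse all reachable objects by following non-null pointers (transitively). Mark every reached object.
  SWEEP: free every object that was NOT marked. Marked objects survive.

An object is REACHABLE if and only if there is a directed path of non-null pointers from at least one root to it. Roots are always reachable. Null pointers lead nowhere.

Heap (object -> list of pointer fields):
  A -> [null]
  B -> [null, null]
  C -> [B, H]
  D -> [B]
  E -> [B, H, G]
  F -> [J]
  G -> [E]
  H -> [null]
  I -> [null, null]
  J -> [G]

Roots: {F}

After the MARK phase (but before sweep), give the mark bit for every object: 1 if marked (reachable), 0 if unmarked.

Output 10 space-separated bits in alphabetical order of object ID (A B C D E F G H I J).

Roots: F
Mark F: refs=J, marked=F
Mark J: refs=G, marked=F J
Mark G: refs=E, marked=F G J
Mark E: refs=B H G, marked=E F G J
Mark B: refs=null null, marked=B E F G J
Mark H: refs=null, marked=B E F G H J
Unmarked (collected): A C D I

Answer: 0 1 0 0 1 1 1 1 0 1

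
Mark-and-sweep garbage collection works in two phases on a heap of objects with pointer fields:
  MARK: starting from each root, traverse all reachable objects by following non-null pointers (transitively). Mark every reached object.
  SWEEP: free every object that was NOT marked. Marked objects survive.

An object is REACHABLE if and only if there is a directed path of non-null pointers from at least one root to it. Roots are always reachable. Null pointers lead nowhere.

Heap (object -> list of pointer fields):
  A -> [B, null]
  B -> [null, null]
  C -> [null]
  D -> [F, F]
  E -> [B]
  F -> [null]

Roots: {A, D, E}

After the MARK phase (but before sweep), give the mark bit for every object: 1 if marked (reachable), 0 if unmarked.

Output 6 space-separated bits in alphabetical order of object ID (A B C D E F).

Roots: A D E
Mark A: refs=B null, marked=A
Mark D: refs=F F, marked=A D
Mark E: refs=B, marked=A D E
Mark B: refs=null null, marked=A B D E
Mark F: refs=null, marked=A B D E F
Unmarked (collected): C

Answer: 1 1 0 1 1 1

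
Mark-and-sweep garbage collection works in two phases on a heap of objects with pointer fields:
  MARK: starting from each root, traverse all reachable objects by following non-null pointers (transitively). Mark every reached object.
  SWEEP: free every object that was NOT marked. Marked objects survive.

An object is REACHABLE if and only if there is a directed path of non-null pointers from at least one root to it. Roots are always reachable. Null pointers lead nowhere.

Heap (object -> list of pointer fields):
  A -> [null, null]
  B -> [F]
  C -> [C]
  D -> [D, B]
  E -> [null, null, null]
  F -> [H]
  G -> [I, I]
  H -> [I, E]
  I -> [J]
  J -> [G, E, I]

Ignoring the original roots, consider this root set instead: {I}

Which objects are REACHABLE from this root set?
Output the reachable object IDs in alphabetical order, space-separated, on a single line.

Roots: I
Mark I: refs=J, marked=I
Mark J: refs=G E I, marked=I J
Mark G: refs=I I, marked=G I J
Mark E: refs=null null null, marked=E G I J
Unmarked (collected): A B C D F H

Answer: E G I J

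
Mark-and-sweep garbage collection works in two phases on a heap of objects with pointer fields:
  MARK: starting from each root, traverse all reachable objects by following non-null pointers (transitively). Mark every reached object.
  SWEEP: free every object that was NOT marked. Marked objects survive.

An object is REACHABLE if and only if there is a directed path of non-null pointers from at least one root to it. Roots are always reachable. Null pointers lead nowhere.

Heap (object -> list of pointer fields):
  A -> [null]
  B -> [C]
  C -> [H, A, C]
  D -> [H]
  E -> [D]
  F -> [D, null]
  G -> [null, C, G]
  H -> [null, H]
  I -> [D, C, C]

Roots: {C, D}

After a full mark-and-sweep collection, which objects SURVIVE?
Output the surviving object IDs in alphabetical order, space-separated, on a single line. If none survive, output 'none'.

Roots: C D
Mark C: refs=H A C, marked=C
Mark D: refs=H, marked=C D
Mark H: refs=null H, marked=C D H
Mark A: refs=null, marked=A C D H
Unmarked (collected): B E F G I

Answer: A C D H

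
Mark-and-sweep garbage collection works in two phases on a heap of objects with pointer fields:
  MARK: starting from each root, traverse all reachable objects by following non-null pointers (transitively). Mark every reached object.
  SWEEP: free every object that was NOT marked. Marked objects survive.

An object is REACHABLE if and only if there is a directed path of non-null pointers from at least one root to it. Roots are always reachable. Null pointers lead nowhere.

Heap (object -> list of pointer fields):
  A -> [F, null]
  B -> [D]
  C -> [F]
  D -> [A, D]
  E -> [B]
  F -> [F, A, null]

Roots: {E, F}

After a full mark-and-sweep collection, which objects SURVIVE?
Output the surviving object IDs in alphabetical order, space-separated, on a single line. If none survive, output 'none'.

Roots: E F
Mark E: refs=B, marked=E
Mark F: refs=F A null, marked=E F
Mark B: refs=D, marked=B E F
Mark A: refs=F null, marked=A B E F
Mark D: refs=A D, marked=A B D E F
Unmarked (collected): C

Answer: A B D E F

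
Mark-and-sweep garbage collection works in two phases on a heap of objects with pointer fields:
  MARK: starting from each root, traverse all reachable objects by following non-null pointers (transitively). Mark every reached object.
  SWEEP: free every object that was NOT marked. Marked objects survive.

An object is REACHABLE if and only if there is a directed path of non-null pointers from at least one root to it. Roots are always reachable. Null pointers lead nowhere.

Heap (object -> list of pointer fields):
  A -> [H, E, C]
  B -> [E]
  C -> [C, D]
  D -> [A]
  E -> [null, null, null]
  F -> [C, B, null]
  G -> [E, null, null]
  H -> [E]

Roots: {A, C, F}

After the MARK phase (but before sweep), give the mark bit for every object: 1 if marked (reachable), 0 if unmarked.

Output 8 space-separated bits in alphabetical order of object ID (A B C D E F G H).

Answer: 1 1 1 1 1 1 0 1

Derivation:
Roots: A C F
Mark A: refs=H E C, marked=A
Mark C: refs=C D, marked=A C
Mark F: refs=C B null, marked=A C F
Mark H: refs=E, marked=A C F H
Mark E: refs=null null null, marked=A C E F H
Mark D: refs=A, marked=A C D E F H
Mark B: refs=E, marked=A B C D E F H
Unmarked (collected): G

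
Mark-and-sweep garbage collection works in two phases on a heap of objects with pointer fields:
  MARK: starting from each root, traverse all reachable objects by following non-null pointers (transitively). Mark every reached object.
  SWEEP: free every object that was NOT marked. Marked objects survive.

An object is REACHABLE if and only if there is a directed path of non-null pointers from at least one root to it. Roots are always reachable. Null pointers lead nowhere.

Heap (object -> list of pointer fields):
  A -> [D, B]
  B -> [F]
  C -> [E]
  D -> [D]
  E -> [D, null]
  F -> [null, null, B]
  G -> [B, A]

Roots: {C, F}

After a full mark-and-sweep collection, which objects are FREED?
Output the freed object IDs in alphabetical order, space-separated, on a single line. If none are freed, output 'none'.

Answer: A G

Derivation:
Roots: C F
Mark C: refs=E, marked=C
Mark F: refs=null null B, marked=C F
Mark E: refs=D null, marked=C E F
Mark B: refs=F, marked=B C E F
Mark D: refs=D, marked=B C D E F
Unmarked (collected): A G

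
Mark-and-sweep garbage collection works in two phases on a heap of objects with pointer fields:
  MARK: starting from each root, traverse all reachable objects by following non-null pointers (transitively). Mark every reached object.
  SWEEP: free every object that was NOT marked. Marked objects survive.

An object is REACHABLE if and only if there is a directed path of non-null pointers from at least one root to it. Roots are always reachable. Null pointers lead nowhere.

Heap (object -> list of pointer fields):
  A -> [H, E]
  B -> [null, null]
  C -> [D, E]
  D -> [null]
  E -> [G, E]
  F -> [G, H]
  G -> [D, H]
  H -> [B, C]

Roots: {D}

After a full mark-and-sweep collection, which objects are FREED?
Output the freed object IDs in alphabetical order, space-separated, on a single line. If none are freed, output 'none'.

Answer: A B C E F G H

Derivation:
Roots: D
Mark D: refs=null, marked=D
Unmarked (collected): A B C E F G H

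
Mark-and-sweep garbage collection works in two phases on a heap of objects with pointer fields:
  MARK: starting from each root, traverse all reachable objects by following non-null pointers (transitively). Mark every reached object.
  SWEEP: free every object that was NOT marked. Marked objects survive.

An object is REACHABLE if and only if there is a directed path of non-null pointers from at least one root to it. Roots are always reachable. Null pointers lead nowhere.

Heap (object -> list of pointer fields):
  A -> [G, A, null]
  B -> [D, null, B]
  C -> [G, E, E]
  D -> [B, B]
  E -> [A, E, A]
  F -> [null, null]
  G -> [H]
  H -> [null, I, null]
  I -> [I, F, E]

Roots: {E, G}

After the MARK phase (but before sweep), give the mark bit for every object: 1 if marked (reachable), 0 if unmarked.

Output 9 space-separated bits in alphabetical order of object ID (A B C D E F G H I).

Roots: E G
Mark E: refs=A E A, marked=E
Mark G: refs=H, marked=E G
Mark A: refs=G A null, marked=A E G
Mark H: refs=null I null, marked=A E G H
Mark I: refs=I F E, marked=A E G H I
Mark F: refs=null null, marked=A E F G H I
Unmarked (collected): B C D

Answer: 1 0 0 0 1 1 1 1 1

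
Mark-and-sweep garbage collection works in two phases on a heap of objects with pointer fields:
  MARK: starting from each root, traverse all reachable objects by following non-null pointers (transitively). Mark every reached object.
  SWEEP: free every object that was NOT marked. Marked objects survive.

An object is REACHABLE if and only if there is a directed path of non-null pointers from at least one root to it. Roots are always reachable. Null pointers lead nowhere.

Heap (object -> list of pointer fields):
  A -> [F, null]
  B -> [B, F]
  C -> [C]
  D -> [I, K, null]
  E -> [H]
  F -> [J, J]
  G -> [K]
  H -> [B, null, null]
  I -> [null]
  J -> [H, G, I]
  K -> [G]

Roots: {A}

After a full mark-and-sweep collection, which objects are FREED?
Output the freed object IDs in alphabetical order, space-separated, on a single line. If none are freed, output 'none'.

Roots: A
Mark A: refs=F null, marked=A
Mark F: refs=J J, marked=A F
Mark J: refs=H G I, marked=A F J
Mark H: refs=B null null, marked=A F H J
Mark G: refs=K, marked=A F G H J
Mark I: refs=null, marked=A F G H I J
Mark B: refs=B F, marked=A B F G H I J
Mark K: refs=G, marked=A B F G H I J K
Unmarked (collected): C D E

Answer: C D E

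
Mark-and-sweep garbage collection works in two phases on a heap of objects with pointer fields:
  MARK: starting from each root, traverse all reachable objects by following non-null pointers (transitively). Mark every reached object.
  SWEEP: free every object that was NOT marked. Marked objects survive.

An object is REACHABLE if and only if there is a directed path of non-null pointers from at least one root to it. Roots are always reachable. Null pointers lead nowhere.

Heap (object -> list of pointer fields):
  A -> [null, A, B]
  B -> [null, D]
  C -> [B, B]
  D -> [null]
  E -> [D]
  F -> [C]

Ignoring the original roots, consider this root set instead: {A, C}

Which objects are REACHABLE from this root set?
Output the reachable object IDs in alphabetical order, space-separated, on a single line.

Roots: A C
Mark A: refs=null A B, marked=A
Mark C: refs=B B, marked=A C
Mark B: refs=null D, marked=A B C
Mark D: refs=null, marked=A B C D
Unmarked (collected): E F

Answer: A B C D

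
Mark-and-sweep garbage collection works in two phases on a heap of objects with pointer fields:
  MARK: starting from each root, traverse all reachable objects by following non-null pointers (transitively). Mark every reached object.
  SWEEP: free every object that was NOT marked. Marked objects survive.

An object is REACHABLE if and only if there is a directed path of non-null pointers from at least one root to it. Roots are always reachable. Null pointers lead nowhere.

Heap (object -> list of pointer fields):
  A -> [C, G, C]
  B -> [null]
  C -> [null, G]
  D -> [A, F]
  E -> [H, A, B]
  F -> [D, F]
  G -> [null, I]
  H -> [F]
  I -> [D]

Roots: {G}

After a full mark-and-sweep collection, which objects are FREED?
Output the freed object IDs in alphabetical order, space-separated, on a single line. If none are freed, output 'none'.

Answer: B E H

Derivation:
Roots: G
Mark G: refs=null I, marked=G
Mark I: refs=D, marked=G I
Mark D: refs=A F, marked=D G I
Mark A: refs=C G C, marked=A D G I
Mark F: refs=D F, marked=A D F G I
Mark C: refs=null G, marked=A C D F G I
Unmarked (collected): B E H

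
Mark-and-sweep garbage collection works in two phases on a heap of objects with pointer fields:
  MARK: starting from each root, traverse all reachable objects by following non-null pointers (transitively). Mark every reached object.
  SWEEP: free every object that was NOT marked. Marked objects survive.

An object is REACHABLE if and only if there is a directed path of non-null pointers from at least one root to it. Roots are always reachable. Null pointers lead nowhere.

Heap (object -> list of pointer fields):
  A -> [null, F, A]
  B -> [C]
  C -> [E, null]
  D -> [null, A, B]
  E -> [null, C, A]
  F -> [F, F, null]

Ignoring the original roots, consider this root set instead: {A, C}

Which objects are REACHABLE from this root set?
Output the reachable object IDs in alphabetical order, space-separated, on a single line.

Answer: A C E F

Derivation:
Roots: A C
Mark A: refs=null F A, marked=A
Mark C: refs=E null, marked=A C
Mark F: refs=F F null, marked=A C F
Mark E: refs=null C A, marked=A C E F
Unmarked (collected): B D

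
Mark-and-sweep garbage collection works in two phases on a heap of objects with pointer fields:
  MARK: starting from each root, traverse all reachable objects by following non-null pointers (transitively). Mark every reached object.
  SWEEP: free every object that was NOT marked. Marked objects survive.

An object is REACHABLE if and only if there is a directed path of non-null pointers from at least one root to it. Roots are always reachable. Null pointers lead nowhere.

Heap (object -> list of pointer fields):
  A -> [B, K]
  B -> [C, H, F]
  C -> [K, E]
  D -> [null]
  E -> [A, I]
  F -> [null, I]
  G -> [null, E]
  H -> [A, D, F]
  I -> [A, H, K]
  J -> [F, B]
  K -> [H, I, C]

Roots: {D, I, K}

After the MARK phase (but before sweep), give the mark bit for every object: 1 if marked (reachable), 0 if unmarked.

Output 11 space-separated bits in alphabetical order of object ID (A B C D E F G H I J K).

Answer: 1 1 1 1 1 1 0 1 1 0 1

Derivation:
Roots: D I K
Mark D: refs=null, marked=D
Mark I: refs=A H K, marked=D I
Mark K: refs=H I C, marked=D I K
Mark A: refs=B K, marked=A D I K
Mark H: refs=A D F, marked=A D H I K
Mark C: refs=K E, marked=A C D H I K
Mark B: refs=C H F, marked=A B C D H I K
Mark F: refs=null I, marked=A B C D F H I K
Mark E: refs=A I, marked=A B C D E F H I K
Unmarked (collected): G J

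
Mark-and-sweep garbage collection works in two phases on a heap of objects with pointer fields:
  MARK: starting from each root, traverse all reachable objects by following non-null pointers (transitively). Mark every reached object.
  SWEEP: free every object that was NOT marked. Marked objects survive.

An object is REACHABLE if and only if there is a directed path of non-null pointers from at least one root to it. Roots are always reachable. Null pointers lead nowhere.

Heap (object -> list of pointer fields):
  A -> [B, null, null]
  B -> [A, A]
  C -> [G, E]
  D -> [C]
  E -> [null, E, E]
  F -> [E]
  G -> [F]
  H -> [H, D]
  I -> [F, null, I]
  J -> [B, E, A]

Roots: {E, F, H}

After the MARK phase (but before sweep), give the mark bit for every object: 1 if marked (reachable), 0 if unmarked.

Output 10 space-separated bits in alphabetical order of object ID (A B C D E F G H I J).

Roots: E F H
Mark E: refs=null E E, marked=E
Mark F: refs=E, marked=E F
Mark H: refs=H D, marked=E F H
Mark D: refs=C, marked=D E F H
Mark C: refs=G E, marked=C D E F H
Mark G: refs=F, marked=C D E F G H
Unmarked (collected): A B I J

Answer: 0 0 1 1 1 1 1 1 0 0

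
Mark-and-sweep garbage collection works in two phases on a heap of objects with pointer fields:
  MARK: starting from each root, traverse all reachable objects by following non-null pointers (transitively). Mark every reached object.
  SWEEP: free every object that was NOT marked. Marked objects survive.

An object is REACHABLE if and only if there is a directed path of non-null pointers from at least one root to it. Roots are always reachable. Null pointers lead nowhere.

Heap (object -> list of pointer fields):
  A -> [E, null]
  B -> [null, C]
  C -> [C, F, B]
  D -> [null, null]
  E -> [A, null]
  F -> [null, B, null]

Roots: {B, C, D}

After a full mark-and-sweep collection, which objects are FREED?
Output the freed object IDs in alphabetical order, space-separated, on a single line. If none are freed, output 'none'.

Roots: B C D
Mark B: refs=null C, marked=B
Mark C: refs=C F B, marked=B C
Mark D: refs=null null, marked=B C D
Mark F: refs=null B null, marked=B C D F
Unmarked (collected): A E

Answer: A E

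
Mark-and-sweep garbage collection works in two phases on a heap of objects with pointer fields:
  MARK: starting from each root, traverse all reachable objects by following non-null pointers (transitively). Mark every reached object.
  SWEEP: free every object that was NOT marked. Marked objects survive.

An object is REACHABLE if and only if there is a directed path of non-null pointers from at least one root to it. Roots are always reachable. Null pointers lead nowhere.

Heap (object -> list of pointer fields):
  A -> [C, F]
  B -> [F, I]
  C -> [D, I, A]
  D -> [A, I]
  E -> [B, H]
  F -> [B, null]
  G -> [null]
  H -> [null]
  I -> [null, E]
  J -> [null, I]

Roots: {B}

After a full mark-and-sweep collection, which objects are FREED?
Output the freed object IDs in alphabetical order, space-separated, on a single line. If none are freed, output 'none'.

Roots: B
Mark B: refs=F I, marked=B
Mark F: refs=B null, marked=B F
Mark I: refs=null E, marked=B F I
Mark E: refs=B H, marked=B E F I
Mark H: refs=null, marked=B E F H I
Unmarked (collected): A C D G J

Answer: A C D G J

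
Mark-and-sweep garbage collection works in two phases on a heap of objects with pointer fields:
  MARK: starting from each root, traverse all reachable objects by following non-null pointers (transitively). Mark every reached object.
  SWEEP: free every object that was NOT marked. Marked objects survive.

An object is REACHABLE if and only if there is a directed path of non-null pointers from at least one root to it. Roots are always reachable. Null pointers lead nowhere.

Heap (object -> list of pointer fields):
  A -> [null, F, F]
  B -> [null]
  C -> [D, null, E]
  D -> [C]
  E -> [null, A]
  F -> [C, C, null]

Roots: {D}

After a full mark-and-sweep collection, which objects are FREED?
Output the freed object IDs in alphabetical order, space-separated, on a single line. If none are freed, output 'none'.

Answer: B

Derivation:
Roots: D
Mark D: refs=C, marked=D
Mark C: refs=D null E, marked=C D
Mark E: refs=null A, marked=C D E
Mark A: refs=null F F, marked=A C D E
Mark F: refs=C C null, marked=A C D E F
Unmarked (collected): B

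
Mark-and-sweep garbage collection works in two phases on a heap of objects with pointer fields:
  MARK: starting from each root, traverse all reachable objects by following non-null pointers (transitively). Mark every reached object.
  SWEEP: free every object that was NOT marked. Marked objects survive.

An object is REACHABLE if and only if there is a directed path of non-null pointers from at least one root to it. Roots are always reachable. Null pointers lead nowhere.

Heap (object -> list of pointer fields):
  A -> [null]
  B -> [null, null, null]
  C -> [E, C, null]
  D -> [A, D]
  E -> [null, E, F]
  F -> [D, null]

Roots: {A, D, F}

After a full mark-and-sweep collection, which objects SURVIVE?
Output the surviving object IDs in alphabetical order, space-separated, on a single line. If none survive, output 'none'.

Answer: A D F

Derivation:
Roots: A D F
Mark A: refs=null, marked=A
Mark D: refs=A D, marked=A D
Mark F: refs=D null, marked=A D F
Unmarked (collected): B C E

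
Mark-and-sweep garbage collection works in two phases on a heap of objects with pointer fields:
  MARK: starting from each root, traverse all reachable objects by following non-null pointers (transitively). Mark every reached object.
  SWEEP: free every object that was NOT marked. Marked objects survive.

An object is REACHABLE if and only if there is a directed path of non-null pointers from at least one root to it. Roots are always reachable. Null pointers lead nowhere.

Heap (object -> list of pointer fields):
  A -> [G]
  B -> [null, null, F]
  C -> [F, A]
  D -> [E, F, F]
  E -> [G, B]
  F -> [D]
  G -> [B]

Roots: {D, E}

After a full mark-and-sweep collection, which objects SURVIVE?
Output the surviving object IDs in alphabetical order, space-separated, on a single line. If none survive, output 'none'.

Answer: B D E F G

Derivation:
Roots: D E
Mark D: refs=E F F, marked=D
Mark E: refs=G B, marked=D E
Mark F: refs=D, marked=D E F
Mark G: refs=B, marked=D E F G
Mark B: refs=null null F, marked=B D E F G
Unmarked (collected): A C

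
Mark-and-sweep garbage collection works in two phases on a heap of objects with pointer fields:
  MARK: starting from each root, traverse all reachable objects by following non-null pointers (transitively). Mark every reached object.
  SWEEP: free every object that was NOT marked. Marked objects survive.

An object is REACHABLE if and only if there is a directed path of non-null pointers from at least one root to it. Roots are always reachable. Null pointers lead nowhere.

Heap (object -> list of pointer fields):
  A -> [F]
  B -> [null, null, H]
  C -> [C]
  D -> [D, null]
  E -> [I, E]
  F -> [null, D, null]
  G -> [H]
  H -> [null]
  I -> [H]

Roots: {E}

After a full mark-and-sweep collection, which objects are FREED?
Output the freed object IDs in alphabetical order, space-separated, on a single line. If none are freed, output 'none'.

Roots: E
Mark E: refs=I E, marked=E
Mark I: refs=H, marked=E I
Mark H: refs=null, marked=E H I
Unmarked (collected): A B C D F G

Answer: A B C D F G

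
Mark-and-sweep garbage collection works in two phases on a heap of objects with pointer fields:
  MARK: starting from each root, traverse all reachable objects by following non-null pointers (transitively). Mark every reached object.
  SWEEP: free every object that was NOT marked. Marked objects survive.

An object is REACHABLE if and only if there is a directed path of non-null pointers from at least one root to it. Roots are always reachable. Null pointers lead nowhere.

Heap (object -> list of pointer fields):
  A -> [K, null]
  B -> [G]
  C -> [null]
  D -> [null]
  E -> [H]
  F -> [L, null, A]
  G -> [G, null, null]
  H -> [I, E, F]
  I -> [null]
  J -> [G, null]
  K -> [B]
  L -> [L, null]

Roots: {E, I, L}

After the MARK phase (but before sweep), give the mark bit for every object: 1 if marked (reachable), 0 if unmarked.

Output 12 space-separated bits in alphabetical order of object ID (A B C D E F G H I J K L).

Answer: 1 1 0 0 1 1 1 1 1 0 1 1

Derivation:
Roots: E I L
Mark E: refs=H, marked=E
Mark I: refs=null, marked=E I
Mark L: refs=L null, marked=E I L
Mark H: refs=I E F, marked=E H I L
Mark F: refs=L null A, marked=E F H I L
Mark A: refs=K null, marked=A E F H I L
Mark K: refs=B, marked=A E F H I K L
Mark B: refs=G, marked=A B E F H I K L
Mark G: refs=G null null, marked=A B E F G H I K L
Unmarked (collected): C D J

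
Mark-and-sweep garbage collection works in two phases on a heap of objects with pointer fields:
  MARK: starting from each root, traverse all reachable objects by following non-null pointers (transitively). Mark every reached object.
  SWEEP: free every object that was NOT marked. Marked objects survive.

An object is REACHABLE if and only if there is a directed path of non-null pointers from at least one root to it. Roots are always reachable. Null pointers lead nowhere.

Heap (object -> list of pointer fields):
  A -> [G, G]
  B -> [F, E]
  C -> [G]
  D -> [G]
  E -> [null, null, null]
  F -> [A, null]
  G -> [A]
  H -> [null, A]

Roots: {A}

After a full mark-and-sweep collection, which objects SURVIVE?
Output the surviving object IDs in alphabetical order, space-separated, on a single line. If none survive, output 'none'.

Answer: A G

Derivation:
Roots: A
Mark A: refs=G G, marked=A
Mark G: refs=A, marked=A G
Unmarked (collected): B C D E F H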